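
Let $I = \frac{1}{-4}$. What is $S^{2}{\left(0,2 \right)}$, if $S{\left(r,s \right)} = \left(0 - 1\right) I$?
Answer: $\frac{1}{16} \approx 0.0625$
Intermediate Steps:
$I = - \frac{1}{4} \approx -0.25$
$S{\left(r,s \right)} = \frac{1}{4}$ ($S{\left(r,s \right)} = \left(0 - 1\right) \left(- \frac{1}{4}\right) = \left(-1\right) \left(- \frac{1}{4}\right) = \frac{1}{4}$)
$S^{2}{\left(0,2 \right)} = \left(\frac{1}{4}\right)^{2} = \frac{1}{16}$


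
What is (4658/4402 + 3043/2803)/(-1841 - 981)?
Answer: -388995/512060449 ≈ -0.00075967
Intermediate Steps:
(4658/4402 + 3043/2803)/(-1841 - 981) = (4658*(1/4402) + 3043*(1/2803))/(-2822) = (2329/2201 + 3043/2803)*(-1/2822) = (13225830/6169403)*(-1/2822) = -388995/512060449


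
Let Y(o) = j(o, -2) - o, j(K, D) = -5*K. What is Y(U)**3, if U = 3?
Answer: -5832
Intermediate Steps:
Y(o) = -6*o (Y(o) = -5*o - o = -6*o)
Y(U)**3 = (-6*3)**3 = (-18)**3 = -5832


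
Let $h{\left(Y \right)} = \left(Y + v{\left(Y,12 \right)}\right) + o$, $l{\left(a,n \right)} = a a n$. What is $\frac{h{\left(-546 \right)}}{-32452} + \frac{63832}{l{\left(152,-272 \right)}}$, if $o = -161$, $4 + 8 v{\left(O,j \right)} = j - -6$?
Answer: $\frac{554633}{47917696} \approx 0.011575$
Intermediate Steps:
$v{\left(O,j \right)} = \frac{1}{4} + \frac{j}{8}$ ($v{\left(O,j \right)} = - \frac{1}{2} + \frac{j - -6}{8} = - \frac{1}{2} + \frac{j + 6}{8} = - \frac{1}{2} + \frac{6 + j}{8} = - \frac{1}{2} + \left(\frac{3}{4} + \frac{j}{8}\right) = \frac{1}{4} + \frac{j}{8}$)
$l{\left(a,n \right)} = n a^{2}$
$h{\left(Y \right)} = - \frac{637}{4} + Y$ ($h{\left(Y \right)} = \left(Y + \left(\frac{1}{4} + \frac{1}{8} \cdot 12\right)\right) - 161 = \left(Y + \left(\frac{1}{4} + \frac{3}{2}\right)\right) - 161 = \left(Y + \frac{7}{4}\right) - 161 = \left(\frac{7}{4} + Y\right) - 161 = - \frac{637}{4} + Y$)
$\frac{h{\left(-546 \right)}}{-32452} + \frac{63832}{l{\left(152,-272 \right)}} = \frac{- \frac{637}{4} - 546}{-32452} + \frac{63832}{\left(-272\right) 152^{2}} = \left(- \frac{2821}{4}\right) \left(- \frac{1}{32452}\right) + \frac{63832}{\left(-272\right) 23104} = \frac{403}{18544} + \frac{63832}{-6284288} = \frac{403}{18544} + 63832 \left(- \frac{1}{6284288}\right) = \frac{403}{18544} - \frac{7979}{785536} = \frac{554633}{47917696}$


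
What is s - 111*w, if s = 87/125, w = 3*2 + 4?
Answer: -138663/125 ≈ -1109.3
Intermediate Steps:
w = 10 (w = 6 + 4 = 10)
s = 87/125 (s = 87*(1/125) = 87/125 ≈ 0.69600)
s - 111*w = 87/125 - 111*10 = 87/125 - 1110 = -138663/125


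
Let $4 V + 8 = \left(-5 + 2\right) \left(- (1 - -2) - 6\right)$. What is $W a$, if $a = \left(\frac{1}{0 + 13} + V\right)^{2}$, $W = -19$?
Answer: $- \frac{1197019}{2704} \approx -442.68$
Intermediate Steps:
$V = \frac{19}{4}$ ($V = -2 + \frac{\left(-5 + 2\right) \left(- (1 - -2) - 6\right)}{4} = -2 + \frac{\left(-3\right) \left(- (1 + 2) - 6\right)}{4} = -2 + \frac{\left(-3\right) \left(\left(-1\right) 3 - 6\right)}{4} = -2 + \frac{\left(-3\right) \left(-3 - 6\right)}{4} = -2 + \frac{\left(-3\right) \left(-9\right)}{4} = -2 + \frac{1}{4} \cdot 27 = -2 + \frac{27}{4} = \frac{19}{4} \approx 4.75$)
$a = \frac{63001}{2704}$ ($a = \left(\frac{1}{0 + 13} + \frac{19}{4}\right)^{2} = \left(\frac{1}{13} + \frac{19}{4}\right)^{2} = \left(\frac{251}{52}\right)^{2} = \frac{63001}{2704} \approx 23.299$)
$W a = \left(-19\right) \frac{63001}{2704} = - \frac{1197019}{2704}$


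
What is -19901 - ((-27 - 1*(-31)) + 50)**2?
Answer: -22817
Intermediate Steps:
-19901 - ((-27 - 1*(-31)) + 50)**2 = -19901 - ((-27 + 31) + 50)**2 = -19901 - (4 + 50)**2 = -19901 - 1*54**2 = -19901 - 1*2916 = -19901 - 2916 = -22817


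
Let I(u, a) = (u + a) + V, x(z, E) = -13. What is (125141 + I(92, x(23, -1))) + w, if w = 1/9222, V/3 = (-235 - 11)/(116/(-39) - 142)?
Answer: 3264692497309/26070594 ≈ 1.2523e+5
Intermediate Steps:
V = 14391/2827 (V = 3*((-235 - 11)/(116/(-39) - 142)) = 3*(-246/(116*(-1/39) - 142)) = 3*(-246/(-116/39 - 142)) = 3*(-246/(-5654/39)) = 3*(-246*(-39/5654)) = 3*(4797/2827) = 14391/2827 ≈ 5.0906)
I(u, a) = 14391/2827 + a + u (I(u, a) = (u + a) + 14391/2827 = (a + u) + 14391/2827 = 14391/2827 + a + u)
w = 1/9222 ≈ 0.00010844
(125141 + I(92, x(23, -1))) + w = (125141 + (14391/2827 - 13 + 92)) + 1/9222 = (125141 + 237724/2827) + 1/9222 = 354011331/2827 + 1/9222 = 3264692497309/26070594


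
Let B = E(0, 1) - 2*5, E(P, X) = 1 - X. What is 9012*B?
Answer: -90120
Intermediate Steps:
B = -10 (B = (1 - 1*1) - 2*5 = (1 - 1) - 10 = 0 - 10 = -10)
9012*B = 9012*(-10) = -90120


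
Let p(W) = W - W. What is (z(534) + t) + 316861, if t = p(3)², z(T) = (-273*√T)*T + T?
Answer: 317395 - 145782*√534 ≈ -3.0514e+6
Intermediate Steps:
p(W) = 0
z(T) = T - 273*T^(3/2) (z(T) = -273*T^(3/2) + T = T - 273*T^(3/2))
t = 0 (t = 0² = 0)
(z(534) + t) + 316861 = ((534 - 145782*√534) + 0) + 316861 = (534 - 145782*√534) + 316861 = 317395 - 145782*√534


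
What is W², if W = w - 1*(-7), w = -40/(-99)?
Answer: 537289/9801 ≈ 54.820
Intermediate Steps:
w = 40/99 (w = -40*(-1/99) = 40/99 ≈ 0.40404)
W = 733/99 (W = 40/99 - 1*(-7) = 40/99 + 7 = 733/99 ≈ 7.4040)
W² = (733/99)² = 537289/9801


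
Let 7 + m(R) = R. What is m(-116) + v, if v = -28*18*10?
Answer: -5163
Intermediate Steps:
v = -5040 (v = -504*10 = -5040)
m(R) = -7 + R
m(-116) + v = (-7 - 116) - 5040 = -123 - 5040 = -5163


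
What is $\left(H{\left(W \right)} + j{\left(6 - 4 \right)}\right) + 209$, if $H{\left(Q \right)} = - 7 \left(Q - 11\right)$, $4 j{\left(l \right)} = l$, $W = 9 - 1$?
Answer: $\frac{461}{2} \approx 230.5$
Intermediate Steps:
$W = 8$
$j{\left(l \right)} = \frac{l}{4}$
$H{\left(Q \right)} = 77 - 7 Q$ ($H{\left(Q \right)} = - 7 \left(-11 + Q\right) = 77 - 7 Q$)
$\left(H{\left(W \right)} + j{\left(6 - 4 \right)}\right) + 209 = \left(\left(77 - 56\right) + \frac{6 - 4}{4}\right) + 209 = \left(21 + \frac{1}{4} \cdot 2\right) + 209 = \left(21 + \frac{1}{2}\right) + 209 = \frac{43}{2} + 209 = \frac{461}{2}$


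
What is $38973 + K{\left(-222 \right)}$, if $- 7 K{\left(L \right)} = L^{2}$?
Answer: $\frac{223527}{7} \approx 31932.0$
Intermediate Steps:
$K{\left(L \right)} = - \frac{L^{2}}{7}$
$38973 + K{\left(-222 \right)} = 38973 - \frac{\left(-222\right)^{2}}{7} = 38973 - \frac{49284}{7} = \frac{223527}{7}$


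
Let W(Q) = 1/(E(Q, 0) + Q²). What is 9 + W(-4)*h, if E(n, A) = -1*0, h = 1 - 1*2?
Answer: 143/16 ≈ 8.9375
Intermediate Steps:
h = -1 (h = 1 - 2 = -1)
E(n, A) = 0
W(Q) = Q⁻² (W(Q) = 1/(0 + Q²) = 1/(Q²) = Q⁻²)
9 + W(-4)*h = 9 - 1/(-4)² = 9 + (1/16)*(-1) = 9 - 1/16 = 143/16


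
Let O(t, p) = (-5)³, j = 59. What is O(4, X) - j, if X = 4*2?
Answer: -184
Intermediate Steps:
X = 8
O(t, p) = -125
O(4, X) - j = -125 - 1*59 = -125 - 59 = -184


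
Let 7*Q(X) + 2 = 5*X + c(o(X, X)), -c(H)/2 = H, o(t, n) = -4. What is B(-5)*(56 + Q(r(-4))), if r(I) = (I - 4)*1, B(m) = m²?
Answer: 8950/7 ≈ 1278.6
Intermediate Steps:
c(H) = -2*H
r(I) = -4 + I (r(I) = (-4 + I)*1 = -4 + I)
Q(X) = 6/7 + 5*X/7 (Q(X) = -2/7 + (5*X - 2*(-4))/7 = -2/7 + (5*X + 8)/7 = -2/7 + (8 + 5*X)/7 = -2/7 + (8/7 + 5*X/7) = 6/7 + 5*X/7)
B(-5)*(56 + Q(r(-4))) = (-5)²*(56 + (6/7 + 5*(-4 - 4)/7)) = 25*(56 + (6/7 + (5/7)*(-8))) = 25*(56 + (6/7 - 40/7)) = 25*(56 - 34/7) = 25*(358/7) = 8950/7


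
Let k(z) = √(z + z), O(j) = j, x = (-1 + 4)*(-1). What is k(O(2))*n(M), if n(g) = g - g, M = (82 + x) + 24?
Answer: 0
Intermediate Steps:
x = -3 (x = 3*(-1) = -3)
k(z) = √2*√z (k(z) = √(2*z) = √2*√z)
M = 103 (M = (82 - 3) + 24 = 79 + 24 = 103)
n(g) = 0
k(O(2))*n(M) = (√2*√2)*0 = 2*0 = 0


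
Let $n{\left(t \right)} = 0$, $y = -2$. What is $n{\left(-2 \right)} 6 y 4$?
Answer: $0$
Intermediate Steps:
$n{\left(-2 \right)} 6 y 4 = 0 \cdot 6 \left(\left(-2\right) 4\right) = 0 \left(-8\right) = 0$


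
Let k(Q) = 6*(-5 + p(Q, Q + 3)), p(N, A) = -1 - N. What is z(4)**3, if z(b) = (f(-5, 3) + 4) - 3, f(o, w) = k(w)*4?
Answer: -9938375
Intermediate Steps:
k(Q) = -36 - 6*Q (k(Q) = 6*(-5 + (-1 - Q)) = 6*(-6 - Q) = -36 - 6*Q)
f(o, w) = -144 - 24*w (f(o, w) = (-36 - 6*w)*4 = -144 - 24*w)
z(b) = -215 (z(b) = ((-144 - 24*3) + 4) - 3 = ((-144 - 72) + 4) - 3 = (-216 + 4) - 3 = -212 - 3 = -215)
z(4)**3 = (-215)**3 = -9938375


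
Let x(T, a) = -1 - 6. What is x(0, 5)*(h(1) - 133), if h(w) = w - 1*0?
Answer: 924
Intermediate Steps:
h(w) = w (h(w) = w + 0 = w)
x(T, a) = -7
x(0, 5)*(h(1) - 133) = -7*(1 - 133) = -7*(-132) = 924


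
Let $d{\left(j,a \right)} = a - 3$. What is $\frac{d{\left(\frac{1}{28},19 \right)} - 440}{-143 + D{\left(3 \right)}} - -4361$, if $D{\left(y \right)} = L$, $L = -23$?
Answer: $\frac{362175}{83} \approx 4363.6$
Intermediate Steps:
$d{\left(j,a \right)} = -3 + a$ ($d{\left(j,a \right)} = a - 3 = -3 + a$)
$D{\left(y \right)} = -23$
$\frac{d{\left(\frac{1}{28},19 \right)} - 440}{-143 + D{\left(3 \right)}} - -4361 = \frac{\left(-3 + 19\right) - 440}{-143 - 23} - -4361 = \frac{16 - 440}{-166} + 4361 = \left(-424\right) \left(- \frac{1}{166}\right) + 4361 = \frac{212}{83} + 4361 = \frac{362175}{83}$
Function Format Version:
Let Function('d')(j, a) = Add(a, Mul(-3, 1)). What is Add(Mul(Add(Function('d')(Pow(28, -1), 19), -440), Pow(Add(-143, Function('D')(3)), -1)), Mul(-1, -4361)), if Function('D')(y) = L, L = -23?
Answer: Rational(362175, 83) ≈ 4363.6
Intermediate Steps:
Function('d')(j, a) = Add(-3, a) (Function('d')(j, a) = Add(a, -3) = Add(-3, a))
Function('D')(y) = -23
Add(Mul(Add(Function('d')(Pow(28, -1), 19), -440), Pow(Add(-143, Function('D')(3)), -1)), Mul(-1, -4361)) = Add(Mul(Add(Add(-3, 19), -440), Pow(Add(-143, -23), -1)), Mul(-1, -4361)) = Add(Mul(Add(16, -440), Pow(-166, -1)), 4361) = Add(Mul(-424, Rational(-1, 166)), 4361) = Add(Rational(212, 83), 4361) = Rational(362175, 83)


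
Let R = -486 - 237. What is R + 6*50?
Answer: -423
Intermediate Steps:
R = -723
R + 6*50 = -723 + 6*50 = -723 + 300 = -423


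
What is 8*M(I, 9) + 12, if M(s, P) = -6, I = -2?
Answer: -36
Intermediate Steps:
8*M(I, 9) + 12 = 8*(-6) + 12 = -48 + 12 = -36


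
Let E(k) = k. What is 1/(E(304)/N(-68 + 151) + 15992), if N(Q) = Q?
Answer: 83/1327640 ≈ 6.2517e-5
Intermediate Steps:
1/(E(304)/N(-68 + 151) + 15992) = 1/(304/(-68 + 151) + 15992) = 1/(304/83 + 15992) = 1/(1327640/83) = 83/1327640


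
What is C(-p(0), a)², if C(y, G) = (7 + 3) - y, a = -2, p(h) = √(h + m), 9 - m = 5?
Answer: 144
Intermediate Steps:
m = 4 (m = 9 - 1*5 = 9 - 5 = 4)
p(h) = √(4 + h) (p(h) = √(h + 4) = √(4 + h))
C(y, G) = 10 - y
C(-p(0), a)² = (10 - (-1)*√(4 + 0))² = (10 - (-1)*√4)² = (10 - (-1)*2)² = (10 - 1*(-2))² = (10 + 2)² = 12² = 144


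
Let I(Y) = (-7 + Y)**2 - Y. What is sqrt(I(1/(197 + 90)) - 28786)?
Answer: I*sqrt(2367042257)/287 ≈ 169.52*I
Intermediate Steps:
sqrt(I(1/(197 + 90)) - 28786) = sqrt(((-7 + 1/(197 + 90))**2 - 1/(197 + 90)) - 28786) = sqrt(((-7 + 1/287)**2 - 1/287) - 28786) = sqrt(((-7 + 1/287)**2 - 1*1/287) - 28786) = sqrt(((-2008/287)**2 - 1/287) - 28786) = sqrt((4032064/82369 - 1/287) - 28786) = sqrt(4031777/82369 - 28786) = sqrt(-2367042257/82369) = I*sqrt(2367042257)/287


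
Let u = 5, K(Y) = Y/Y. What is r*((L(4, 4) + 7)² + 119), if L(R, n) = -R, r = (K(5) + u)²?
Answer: 4608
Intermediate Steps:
K(Y) = 1
r = 36 (r = (1 + 5)² = 6² = 36)
r*((L(4, 4) + 7)² + 119) = 36*((-1*4 + 7)² + 119) = 36*((-4 + 7)² + 119) = 36*(3² + 119) = 36*(9 + 119) = 36*128 = 4608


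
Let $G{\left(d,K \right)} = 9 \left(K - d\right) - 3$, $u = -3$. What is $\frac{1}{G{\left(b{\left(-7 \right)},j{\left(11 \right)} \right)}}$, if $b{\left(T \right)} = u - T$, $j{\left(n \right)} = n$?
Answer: $\frac{1}{60} \approx 0.016667$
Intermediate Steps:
$b{\left(T \right)} = -3 - T$
$G{\left(d,K \right)} = -3 - 9 d + 9 K$ ($G{\left(d,K \right)} = \left(- 9 d + 9 K\right) - 3 = -3 - 9 d + 9 K$)
$\frac{1}{G{\left(b{\left(-7 \right)},j{\left(11 \right)} \right)}} = \frac{1}{-3 - 9 \left(-3 - -7\right) + 9 \cdot 11} = \frac{1}{-3 - 9 \left(-3 + 7\right) + 99} = \frac{1}{-3 - 36 + 99} = \frac{1}{60}$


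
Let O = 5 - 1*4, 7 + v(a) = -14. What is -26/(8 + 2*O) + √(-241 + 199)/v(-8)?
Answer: -13/5 - I*√42/21 ≈ -2.6 - 0.30861*I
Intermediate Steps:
v(a) = -21 (v(a) = -7 - 14 = -21)
O = 1 (O = 5 - 4 = 1)
-26/(8 + 2*O) + √(-241 + 199)/v(-8) = -26/(8 + 2*1) + √(-241 + 199)/(-21) = -26/(8 + 2) + √(-42)*(-1/21) = -26/10 + (I*√42)*(-1/21) = -26*⅒ - I*√42/21 = -13/5 - I*√42/21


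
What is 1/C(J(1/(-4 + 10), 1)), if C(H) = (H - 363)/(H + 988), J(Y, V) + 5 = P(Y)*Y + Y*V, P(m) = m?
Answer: -35395/13241 ≈ -2.6731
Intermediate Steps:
J(Y, V) = -5 + Y² + V*Y (J(Y, V) = -5 + (Y*Y + Y*V) = -5 + (Y² + V*Y) = -5 + Y² + V*Y)
C(H) = (-363 + H)/(988 + H)
1/C(J(1/(-4 + 10), 1)) = 1/((-363 + (-5 + (1/(-4 + 10))² + 1/(-4 + 10)))/(988 + (-5 + (1/(-4 + 10))² + 1/(-4 + 10)))) = 1/((-363 + (-5 + (1/6)² + 1/6))/(988 + (-5 + (1/6)² + 1/6))) = 1/((-363 + (-5 + (⅙)² + 1*(⅙)))/(988 + (-5 + (⅙)² + 1*(⅙)))) = 1/((-363 + (-5 + 1/36 + ⅙))/(988 + (-5 + 1/36 + ⅙))) = 1/((-363 - 173/36)/(988 - 173/36)) = 1/(-13241/36/(35395/36)) = 1/((36/35395)*(-13241/36)) = 1/(-13241/35395) = -35395/13241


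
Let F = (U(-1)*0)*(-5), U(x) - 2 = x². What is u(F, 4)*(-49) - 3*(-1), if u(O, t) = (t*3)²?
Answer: -7053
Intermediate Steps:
U(x) = 2 + x²
F = 0 (F = ((2 + (-1)²)*0)*(-5) = ((2 + 1)*0)*(-5) = (3*0)*(-5) = 0*(-5) = 0)
u(O, t) = 9*t² (u(O, t) = (3*t)² = 9*t²)
u(F, 4)*(-49) - 3*(-1) = (9*4²)*(-49) - 3*(-1) = (9*16)*(-49) + 3 = 144*(-49) + 3 = -7056 + 3 = -7053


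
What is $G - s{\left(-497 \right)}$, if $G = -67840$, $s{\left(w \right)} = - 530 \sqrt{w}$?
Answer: $-67840 + 530 i \sqrt{497} \approx -67840.0 + 11816.0 i$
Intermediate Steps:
$G - s{\left(-497 \right)} = -67840 - - 530 \sqrt{-497} = -67840 - - 530 i \sqrt{497} = -67840 + 530 i \sqrt{497}$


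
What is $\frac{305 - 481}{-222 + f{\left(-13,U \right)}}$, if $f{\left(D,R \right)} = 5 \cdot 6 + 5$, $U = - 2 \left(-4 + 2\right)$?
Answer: $\frac{16}{17} \approx 0.94118$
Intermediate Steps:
$U = 4$ ($U = \left(-2\right) \left(-2\right) = 4$)
$f{\left(D,R \right)} = 35$ ($f{\left(D,R \right)} = 30 + 5 = 35$)
$\frac{305 - 481}{-222 + f{\left(-13,U \right)}} = \frac{305 - 481}{-222 + 35} = - \frac{176}{-187} = \left(-176\right) \left(- \frac{1}{187}\right) = \frac{16}{17}$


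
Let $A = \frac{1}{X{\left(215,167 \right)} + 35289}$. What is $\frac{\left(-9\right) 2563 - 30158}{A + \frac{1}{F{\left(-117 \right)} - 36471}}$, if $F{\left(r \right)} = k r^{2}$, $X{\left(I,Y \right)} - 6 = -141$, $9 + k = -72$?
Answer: $- \frac{357150156552000}{185021} \approx -1.9303 \cdot 10^{9}$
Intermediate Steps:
$k = -81$ ($k = -9 - 72 = -81$)
$X{\left(I,Y \right)} = -135$ ($X{\left(I,Y \right)} = 6 - 141 = -135$)
$F{\left(r \right)} = - 81 r^{2}$
$A = \frac{1}{35154}$ ($A = \frac{1}{-135 + 35289} = \frac{1}{35154} \approx 2.8446 \cdot 10^{-5}$)
$\frac{\left(-9\right) 2563 - 30158}{A + \frac{1}{F{\left(-117 \right)} - 36471}} = \frac{\left(-9\right) 2563 - 30158}{\frac{1}{35154} + \frac{1}{- 81 \left(-117\right)^{2} - 36471}} = \frac{-23067 - 30158}{\frac{1}{35154} + \frac{1}{\left(-81\right) 13689 - 36471}} = - \frac{53225}{\frac{1}{35154} + \frac{1}{-1108809 - 36471}} = - \frac{53225}{\frac{1}{35154} + \frac{1}{-1145280}} = - \frac{53225}{\frac{1}{35154} - \frac{1}{1145280}} = - \frac{53225}{\frac{185021}{6710195520}} = \left(-53225\right) \frac{6710195520}{185021} = - \frac{357150156552000}{185021}$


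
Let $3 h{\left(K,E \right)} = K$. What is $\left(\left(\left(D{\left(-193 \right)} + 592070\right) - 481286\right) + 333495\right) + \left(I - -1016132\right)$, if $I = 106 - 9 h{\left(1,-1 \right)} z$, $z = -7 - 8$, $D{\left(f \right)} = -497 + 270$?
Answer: $1464954$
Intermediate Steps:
$D{\left(f \right)} = -227$
$h{\left(K,E \right)} = \frac{K}{3}$
$z = -15$ ($z = -7 - 8 = -15$)
$I = 4770$ ($I = 106 - 9 \cdot \frac{1}{3} \cdot 1 \left(-15\right) = 106 \left(-9\right) \frac{1}{3} \left(-15\right) = 106 \left(\left(-3\right) \left(-15\right)\right) = 106 \cdot 45 = 4770$)
$\left(\left(\left(D{\left(-193 \right)} + 592070\right) - 481286\right) + 333495\right) + \left(I - -1016132\right) = \left(\left(\left(-227 + 592070\right) - 481286\right) + 333495\right) + \left(4770 - -1016132\right) = \left(\left(591843 - 481286\right) + 333495\right) + \left(4770 + 1016132\right) = \left(110557 + 333495\right) + 1020902 = 444052 + 1020902 = 1464954$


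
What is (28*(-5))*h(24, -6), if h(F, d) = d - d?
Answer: 0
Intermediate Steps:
h(F, d) = 0
(28*(-5))*h(24, -6) = (28*(-5))*0 = -140*0 = 0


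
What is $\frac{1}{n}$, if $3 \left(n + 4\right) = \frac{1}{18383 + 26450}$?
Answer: $- \frac{134499}{537995} \approx -0.25$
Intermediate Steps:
$n = - \frac{537995}{134499}$ ($n = -4 + \frac{1}{3 \left(18383 + 26450\right)} = -4 + \frac{1}{3 \cdot 44833} = -4 + \frac{1}{3} \cdot \frac{1}{44833} = -4 + \frac{1}{134499} = - \frac{537995}{134499} \approx -4.0$)
$\frac{1}{n} = \frac{1}{- \frac{537995}{134499}} = - \frac{134499}{537995}$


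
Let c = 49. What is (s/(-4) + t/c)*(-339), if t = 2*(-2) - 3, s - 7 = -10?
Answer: -5763/28 ≈ -205.82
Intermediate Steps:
s = -3 (s = 7 - 10 = -3)
t = -7 (t = -4 - 3 = -7)
(s/(-4) + t/c)*(-339) = (-3/(-4) - 7/49)*(-339) = (-3*(-1/4) - 7*1/49)*(-339) = (3/4 - 1/7)*(-339) = (17/28)*(-339) = -5763/28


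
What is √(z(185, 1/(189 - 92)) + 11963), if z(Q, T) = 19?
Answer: √11982 ≈ 109.46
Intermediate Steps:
√(z(185, 1/(189 - 92)) + 11963) = √(19 + 11963) = √11982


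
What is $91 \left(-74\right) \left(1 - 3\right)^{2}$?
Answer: $-26936$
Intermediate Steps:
$91 \left(-74\right) \left(1 - 3\right)^{2} = - 6734 \left(-2\right)^{2} = \left(-6734\right) 4 = -26936$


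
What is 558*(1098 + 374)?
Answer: 821376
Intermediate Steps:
558*(1098 + 374) = 558*1472 = 821376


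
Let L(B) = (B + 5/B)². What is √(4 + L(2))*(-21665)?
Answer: -21665*√97/2 ≈ -1.0669e+5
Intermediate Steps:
√(4 + L(2))*(-21665) = √(4 + (5 + 2²)²/2²)*(-21665) = √(4 + (5 + 4)²/4)*(-21665) = √(4 + (¼)*9²)*(-21665) = √(4 + (¼)*81)*(-21665) = √(4 + 81/4)*(-21665) = √(97/4)*(-21665) = (√97/2)*(-21665) = -21665*√97/2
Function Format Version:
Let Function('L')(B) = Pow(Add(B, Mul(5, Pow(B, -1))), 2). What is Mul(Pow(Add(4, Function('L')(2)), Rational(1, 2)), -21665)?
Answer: Mul(Rational(-21665, 2), Pow(97, Rational(1, 2))) ≈ -1.0669e+5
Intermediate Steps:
Mul(Pow(Add(4, Function('L')(2)), Rational(1, 2)), -21665) = Mul(Pow(Add(4, Mul(Pow(2, -2), Pow(Add(5, Pow(2, 2)), 2))), Rational(1, 2)), -21665) = Mul(Pow(Add(4, Mul(Rational(1, 4), Pow(Add(5, 4), 2))), Rational(1, 2)), -21665) = Mul(Pow(Add(4, Mul(Rational(1, 4), Pow(9, 2))), Rational(1, 2)), -21665) = Mul(Pow(Add(4, Mul(Rational(1, 4), 81)), Rational(1, 2)), -21665) = Mul(Pow(Add(4, Rational(81, 4)), Rational(1, 2)), -21665) = Mul(Pow(Rational(97, 4), Rational(1, 2)), -21665) = Mul(Mul(Rational(1, 2), Pow(97, Rational(1, 2))), -21665) = Mul(Rational(-21665, 2), Pow(97, Rational(1, 2)))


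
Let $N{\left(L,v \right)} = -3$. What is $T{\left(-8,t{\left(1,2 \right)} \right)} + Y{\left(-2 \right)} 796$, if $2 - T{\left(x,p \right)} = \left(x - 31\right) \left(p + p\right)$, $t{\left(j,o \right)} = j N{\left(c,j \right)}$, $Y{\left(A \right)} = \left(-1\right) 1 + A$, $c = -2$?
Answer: $-2620$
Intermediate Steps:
$Y{\left(A \right)} = -1 + A$
$t{\left(j,o \right)} = - 3 j$ ($t{\left(j,o \right)} = j \left(-3\right) = - 3 j$)
$T{\left(x,p \right)} = 2 - 2 p \left(-31 + x\right)$ ($T{\left(x,p \right)} = 2 - \left(x - 31\right) \left(p + p\right) = 2 - \left(-31 + x\right) 2 p = 2 - 2 p \left(-31 + x\right)$)
$T{\left(-8,t{\left(1,2 \right)} \right)} + Y{\left(-2 \right)} 796 = \left(2 + 62 \left(\left(-3\right) 1\right) - 2 \left(\left(-3\right) 1\right) \left(-8\right)\right) + \left(-1 - 2\right) 796 = \left(2 + 62 \left(-3\right) - \left(-6\right) \left(-8\right)\right) - 2388 = \left(2 - 186 - 48\right) - 2388 = -232 - 2388 = -2620$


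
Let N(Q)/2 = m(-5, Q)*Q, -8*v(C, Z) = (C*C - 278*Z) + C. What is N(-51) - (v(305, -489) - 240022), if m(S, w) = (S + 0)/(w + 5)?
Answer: 6179408/23 ≈ 2.6867e+5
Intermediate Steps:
v(C, Z) = -C/8 - C²/8 + 139*Z/4 (v(C, Z) = -((C*C - 278*Z) + C)/8 = -((C² - 278*Z) + C)/8 = -(C + C² - 278*Z)/8 = -C/8 - C²/8 + 139*Z/4)
m(S, w) = S/(5 + w)
N(Q) = -10*Q/(5 + Q) (N(Q) = 2*((-5/(5 + Q))*Q) = 2*(-5*Q/(5 + Q)) = -10*Q/(5 + Q))
N(-51) - (v(305, -489) - 240022) = -10*(-51)/(5 - 51) - ((-⅛*305 - ⅛*305² + (139/4)*(-489)) - 240022) = -10*(-51)/(-46) - ((-305/8 - ⅛*93025 - 67971/4) - 240022) = -10*(-51)*(-1/46) - ((-305/8 - 93025/8 - 67971/4) - 240022) = -255/23 - (-28659 - 240022) = -255/23 - 1*(-268681) = -255/23 + 268681 = 6179408/23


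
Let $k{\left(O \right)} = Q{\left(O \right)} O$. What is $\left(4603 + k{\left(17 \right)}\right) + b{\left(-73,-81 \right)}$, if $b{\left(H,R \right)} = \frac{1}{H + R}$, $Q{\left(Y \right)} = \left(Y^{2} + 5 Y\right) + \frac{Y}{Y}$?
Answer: $\frac{1690611}{154} \approx 10978.0$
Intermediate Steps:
$Q{\left(Y \right)} = 1 + Y^{2} + 5 Y$ ($Q{\left(Y \right)} = \left(Y^{2} + 5 Y\right) + 1 = 1 + Y^{2} + 5 Y$)
$k{\left(O \right)} = O \left(1 + O^{2} + 5 O\right)$ ($k{\left(O \right)} = \left(1 + O^{2} + 5 O\right) O = O \left(1 + O^{2} + 5 O\right)$)
$\left(4603 + k{\left(17 \right)}\right) + b{\left(-73,-81 \right)} = \left(4603 + 17 \left(1 + 17^{2} + 5 \cdot 17\right)\right) + \frac{1}{-73 - 81} = \left(4603 + 17 \left(1 + 289 + 85\right)\right) + \frac{1}{-154} = \left(4603 + 17 \cdot 375\right) - \frac{1}{154} = \left(4603 + 6375\right) - \frac{1}{154} = 10978 - \frac{1}{154} = \frac{1690611}{154}$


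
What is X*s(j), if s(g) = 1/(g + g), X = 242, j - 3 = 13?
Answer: 121/16 ≈ 7.5625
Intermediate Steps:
j = 16 (j = 3 + 13 = 16)
s(g) = 1/(2*g)
X*s(j) = 242*((½)/16) = 242*((½)*(1/16)) = 242*(1/32) = 121/16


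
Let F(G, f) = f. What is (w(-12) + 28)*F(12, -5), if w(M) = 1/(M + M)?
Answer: -3355/24 ≈ -139.79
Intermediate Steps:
w(M) = 1/(2*M)
(w(-12) + 28)*F(12, -5) = ((½)/(-12) + 28)*(-5) = ((½)*(-1/12) + 28)*(-5) = (-1/24 + 28)*(-5) = (671/24)*(-5) = -3355/24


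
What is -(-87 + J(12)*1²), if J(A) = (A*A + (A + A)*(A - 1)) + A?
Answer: -333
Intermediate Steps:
J(A) = A + A² + 2*A*(-1 + A) (J(A) = (A² + (2*A)*(-1 + A)) + A = (A² + 2*A*(-1 + A)) + A = A + A² + 2*A*(-1 + A))
-(-87 + J(12)*1²) = -(-87 + (12*(-1 + 3*12))*1²) = -(-87 + (12*(-1 + 36))*1) = -(-87 + (12*35)*1) = -(-87 + 420*1) = -(-87 + 420) = -1*333 = -333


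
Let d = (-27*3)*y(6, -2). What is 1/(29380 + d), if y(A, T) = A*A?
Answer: 1/26464 ≈ 3.7787e-5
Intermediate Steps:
y(A, T) = A²
d = -2916 (d = -27*3*6² = -81*36 = -2916)
1/(29380 + d) = 1/(29380 - 2916) = 1/26464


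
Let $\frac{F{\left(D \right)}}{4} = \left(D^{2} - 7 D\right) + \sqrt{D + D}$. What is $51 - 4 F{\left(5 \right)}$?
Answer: $211 - 16 \sqrt{10} \approx 160.4$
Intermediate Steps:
$F{\left(D \right)} = - 28 D + 4 D^{2} + 4 \sqrt{2} \sqrt{D}$ ($F{\left(D \right)} = 4 \left(\left(D^{2} - 7 D\right) + \sqrt{D + D}\right) = 4 \left(\left(D^{2} - 7 D\right) + \sqrt{2 D}\right) = 4 \left(\left(D^{2} - 7 D\right) + \sqrt{2} \sqrt{D}\right) = 4 \left(D^{2} - 7 D + \sqrt{2} \sqrt{D}\right) = - 28 D + 4 D^{2} + 4 \sqrt{2} \sqrt{D}$)
$51 - 4 F{\left(5 \right)} = 51 - 4 \left(\left(-28\right) 5 + 4 \cdot 5^{2} + 4 \sqrt{2} \sqrt{5}\right) = 51 - 4 \left(-140 + 4 \cdot 25 + 4 \sqrt{10}\right) = 51 - 4 \left(-140 + 100 + 4 \sqrt{10}\right) = 51 - 4 \left(-40 + 4 \sqrt{10}\right) = 51 + \left(160 - 16 \sqrt{10}\right) = 211 - 16 \sqrt{10}$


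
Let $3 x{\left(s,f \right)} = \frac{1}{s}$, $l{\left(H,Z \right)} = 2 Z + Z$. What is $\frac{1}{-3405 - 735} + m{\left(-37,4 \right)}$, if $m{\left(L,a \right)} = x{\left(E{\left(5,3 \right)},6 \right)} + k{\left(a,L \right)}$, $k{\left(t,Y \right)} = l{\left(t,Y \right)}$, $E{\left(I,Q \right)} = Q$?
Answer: $- \frac{51009}{460} \approx -110.89$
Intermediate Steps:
$l{\left(H,Z \right)} = 3 Z$
$x{\left(s,f \right)} = \frac{1}{3 s}$
$k{\left(t,Y \right)} = 3 Y$
$m{\left(L,a \right)} = \frac{1}{9} + 3 L$ ($m{\left(L,a \right)} = \frac{1}{3 \cdot 3} + 3 L = \frac{1}{3} \cdot \frac{1}{3} + 3 L = \frac{1}{9} + 3 L$)
$\frac{1}{-3405 - 735} + m{\left(-37,4 \right)} = \frac{1}{-3405 - 735} + \left(\frac{1}{9} + 3 \left(-37\right)\right) = \frac{1}{-4140} + \left(\frac{1}{9} - 111\right) = - \frac{1}{4140} - \frac{998}{9} = - \frac{51009}{460}$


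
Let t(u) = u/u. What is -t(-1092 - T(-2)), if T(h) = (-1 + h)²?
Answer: -1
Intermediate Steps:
t(u) = 1
-t(-1092 - T(-2)) = -1*1 = -1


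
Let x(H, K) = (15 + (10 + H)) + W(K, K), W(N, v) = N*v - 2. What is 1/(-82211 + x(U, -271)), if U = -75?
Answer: -1/8822 ≈ -0.00011335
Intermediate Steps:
W(N, v) = -2 + N*v
x(H, K) = 23 + H + K² (x(H, K) = (15 + (10 + H)) + (-2 + K*K) = (25 + H) + (-2 + K²) = 23 + H + K²)
1/(-82211 + x(U, -271)) = 1/(-82211 + (23 - 75 + (-271)²)) = 1/(-82211 + (23 - 75 + 73441)) = 1/(-82211 + 73389) = 1/(-8822) = -1/8822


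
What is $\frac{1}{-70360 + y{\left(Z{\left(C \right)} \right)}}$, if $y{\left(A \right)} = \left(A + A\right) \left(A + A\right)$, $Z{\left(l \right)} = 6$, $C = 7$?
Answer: $- \frac{1}{70216} \approx -1.4242 \cdot 10^{-5}$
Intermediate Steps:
$y{\left(A \right)} = 4 A^{2}$ ($y{\left(A \right)} = 2 A 2 A = 4 A^{2}$)
$\frac{1}{-70360 + y{\left(Z{\left(C \right)} \right)}} = \frac{1}{-70360 + 4 \cdot 6^{2}} = \frac{1}{-70360 + 4 \cdot 36} = \frac{1}{-70360 + 144} = \frac{1}{-70216} = - \frac{1}{70216}$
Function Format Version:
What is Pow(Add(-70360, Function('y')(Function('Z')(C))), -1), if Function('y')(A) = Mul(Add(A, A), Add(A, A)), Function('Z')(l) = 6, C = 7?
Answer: Rational(-1, 70216) ≈ -1.4242e-5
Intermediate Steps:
Function('y')(A) = Mul(4, Pow(A, 2)) (Function('y')(A) = Mul(Mul(2, A), Mul(2, A)) = Mul(4, Pow(A, 2)))
Pow(Add(-70360, Function('y')(Function('Z')(C))), -1) = Pow(Add(-70360, Mul(4, Pow(6, 2))), -1) = Pow(Add(-70360, Mul(4, 36)), -1) = Pow(Add(-70360, 144), -1) = Pow(-70216, -1) = Rational(-1, 70216)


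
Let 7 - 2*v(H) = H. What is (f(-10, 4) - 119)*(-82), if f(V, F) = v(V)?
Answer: 9061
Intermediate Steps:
v(H) = 7/2 - H/2
f(V, F) = 7/2 - V/2
(f(-10, 4) - 119)*(-82) = ((7/2 - ½*(-10)) - 119)*(-82) = ((7/2 + 5) - 119)*(-82) = (17/2 - 119)*(-82) = -221/2*(-82) = 9061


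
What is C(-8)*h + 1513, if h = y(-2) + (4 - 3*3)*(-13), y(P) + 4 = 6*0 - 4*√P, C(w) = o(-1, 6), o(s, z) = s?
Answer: 1452 + 4*I*√2 ≈ 1452.0 + 5.6569*I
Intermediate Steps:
C(w) = -1
y(P) = -4 - 4*√P (y(P) = -4 + (6*0 - 4*√P) = -4 + (0 - 4*√P) = -4 - 4*√P)
h = 61 - 4*I*√2 (h = (-4 - 4*I*√2) + (4 - 3*3)*(-13) = (-4 - 4*I*√2) + (4 - 9)*(-13) = (-4 - 4*I*√2) - 5*(-13) = (-4 - 4*I*√2) + 65 = 61 - 4*I*√2 ≈ 61.0 - 5.6569*I)
C(-8)*h + 1513 = -(61 - 4*I*√2) + 1513 = (-61 + 4*I*√2) + 1513 = 1452 + 4*I*√2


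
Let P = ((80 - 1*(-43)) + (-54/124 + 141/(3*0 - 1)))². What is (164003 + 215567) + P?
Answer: 1460373529/3844 ≈ 3.7991e+5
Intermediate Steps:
P = 1306449/3844 (P = ((80 + 43) + (-54*1/124 + 141/(0 - 1)))² = (123 + (-27/62 + 141/(-1)))² = (123 + (-27/62 + 141*(-1)))² = (123 + (-27/62 - 141))² = (123 - 8769/62)² = (-1143/62)² = 1306449/3844 ≈ 339.87)
(164003 + 215567) + P = (164003 + 215567) + 1306449/3844 = 379570 + 1306449/3844 = 1460373529/3844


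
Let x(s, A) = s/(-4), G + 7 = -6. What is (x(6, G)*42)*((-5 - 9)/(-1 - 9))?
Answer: -441/5 ≈ -88.200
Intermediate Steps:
G = -13 (G = -7 - 6 = -13)
x(s, A) = -s/4 (x(s, A) = s*(-1/4) = -s/4)
(x(6, G)*42)*((-5 - 9)/(-1 - 9)) = (-1/4*6*42)*((-5 - 9)/(-1 - 9)) = (-3/2*42)*(-14/(-10)) = -(-882)*(-1)/10 = -63*7/5 = -441/5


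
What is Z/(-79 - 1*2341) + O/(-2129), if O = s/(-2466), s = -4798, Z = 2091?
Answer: -5494799767/6352637940 ≈ -0.86496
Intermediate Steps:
O = 2399/1233 (O = -4798/(-2466) = -4798*(-1/2466) = 2399/1233 ≈ 1.9457)
Z/(-79 - 1*2341) + O/(-2129) = 2091/(-79 - 1*2341) + (2399/1233)/(-2129) = 2091/(-79 - 2341) + (2399/1233)*(-1/2129) = 2091/(-2420) - 2399/2625057 = 2091*(-1/2420) - 2399/2625057 = -2091/2420 - 2399/2625057 = -5494799767/6352637940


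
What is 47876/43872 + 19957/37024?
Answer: 82753579/50759904 ≈ 1.6303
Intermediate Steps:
47876/43872 + 19957/37024 = 47876*(1/43872) + 19957*(1/37024) = 11969/10968 + 19957/37024 = 82753579/50759904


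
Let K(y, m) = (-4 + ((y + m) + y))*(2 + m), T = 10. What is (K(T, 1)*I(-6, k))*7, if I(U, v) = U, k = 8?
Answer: -2142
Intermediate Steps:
K(y, m) = (2 + m)*(-4 + m + 2*y) (K(y, m) = (-4 + ((m + y) + y))*(2 + m) = (-4 + (m + 2*y))*(2 + m) = (-4 + m + 2*y)*(2 + m) = (2 + m)*(-4 + m + 2*y))
(K(T, 1)*I(-6, k))*7 = ((-8 + 1² - 2*1 + 4*10 + 2*1*10)*(-6))*7 = ((-8 + 1 - 2 + 40 + 20)*(-6))*7 = (51*(-6))*7 = -306*7 = -2142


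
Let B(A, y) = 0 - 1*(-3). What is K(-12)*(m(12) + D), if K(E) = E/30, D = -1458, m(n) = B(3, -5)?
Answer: 582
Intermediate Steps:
B(A, y) = 3 (B(A, y) = 0 + 3 = 3)
m(n) = 3
K(E) = E/30 (K(E) = E*(1/30) = E/30)
K(-12)*(m(12) + D) = ((1/30)*(-12))*(3 - 1458) = -⅖*(-1455) = 582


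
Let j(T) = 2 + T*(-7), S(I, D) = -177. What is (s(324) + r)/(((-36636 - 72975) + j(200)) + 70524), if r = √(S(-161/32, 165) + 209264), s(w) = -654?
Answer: 218/13495 - √209087/40485 ≈ 0.0048596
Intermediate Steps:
j(T) = 2 - 7*T
r = √209087 (r = √(-177 + 209264) = √209087 ≈ 457.26)
(s(324) + r)/(((-36636 - 72975) + j(200)) + 70524) = (-654 + √209087)/(((-36636 - 72975) + (2 - 7*200)) + 70524) = (-654 + √209087)/((-109611 + (2 - 1400)) + 70524) = (-654 + √209087)/((-109611 - 1398) + 70524) = (-654 + √209087)/(-111009 + 70524) = (-654 + √209087)/(-40485) = (-654 + √209087)*(-1/40485) = 218/13495 - √209087/40485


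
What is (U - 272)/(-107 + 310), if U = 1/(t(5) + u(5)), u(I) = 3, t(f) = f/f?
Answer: -1087/812 ≈ -1.3387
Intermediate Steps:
t(f) = 1
U = 1/4 (U = 1/(1 + 3) = 1/4 ≈ 0.25000)
(U - 272)/(-107 + 310) = (1/4 - 272)/(-107 + 310) = -1087/4/203 = -1087/4*1/203 = -1087/812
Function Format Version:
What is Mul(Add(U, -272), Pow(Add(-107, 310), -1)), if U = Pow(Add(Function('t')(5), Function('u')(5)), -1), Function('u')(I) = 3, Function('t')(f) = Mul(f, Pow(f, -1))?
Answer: Rational(-1087, 812) ≈ -1.3387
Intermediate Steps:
Function('t')(f) = 1
U = Rational(1, 4) (U = Pow(Add(1, 3), -1) = Pow(4, -1) = Rational(1, 4) ≈ 0.25000)
Mul(Add(U, -272), Pow(Add(-107, 310), -1)) = Mul(Add(Rational(1, 4), -272), Pow(Add(-107, 310), -1)) = Mul(Rational(-1087, 4), Pow(203, -1)) = Mul(Rational(-1087, 4), Rational(1, 203)) = Rational(-1087, 812)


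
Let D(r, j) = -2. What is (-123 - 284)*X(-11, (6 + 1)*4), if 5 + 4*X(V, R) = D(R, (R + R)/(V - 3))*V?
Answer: -6919/4 ≈ -1729.8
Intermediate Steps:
X(V, R) = -5/4 - V/2 (X(V, R) = -5/4 + (-2*V)/4 = -5/4 - V/2)
(-123 - 284)*X(-11, (6 + 1)*4) = (-123 - 284)*(-5/4 - ½*(-11)) = -407*(-5/4 + 11/2) = -407*17/4 = -6919/4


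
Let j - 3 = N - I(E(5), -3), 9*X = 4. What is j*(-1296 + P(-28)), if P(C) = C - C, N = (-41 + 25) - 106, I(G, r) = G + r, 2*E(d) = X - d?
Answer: 147384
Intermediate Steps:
X = 4/9 (X = (⅑)*4 = 4/9 ≈ 0.44444)
E(d) = 2/9 - d/2 (E(d) = (4/9 - d)/2 = 2/9 - d/2)
N = -122 (N = -16 - 106 = -122)
P(C) = 0
j = -2047/18 (j = 3 + (-122 - ((2/9 - ½*5) - 3)) = 3 + (-122 - ((2/9 - 5/2) - 3)) = 3 + (-122 - (-41/18 - 3)) = 3 + (-122 - 1*(-95/18)) = 3 + (-122 + 95/18) = 3 - 2101/18 = -2047/18 ≈ -113.72)
j*(-1296 + P(-28)) = -2047*(-1296 + 0)/18 = -2047/18*(-1296) = 147384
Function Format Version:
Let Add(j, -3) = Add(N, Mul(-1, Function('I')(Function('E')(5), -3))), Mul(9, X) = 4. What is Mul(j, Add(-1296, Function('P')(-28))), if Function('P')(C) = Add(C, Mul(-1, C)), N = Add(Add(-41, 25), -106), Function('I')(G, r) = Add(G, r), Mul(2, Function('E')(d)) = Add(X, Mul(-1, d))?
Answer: 147384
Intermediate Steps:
X = Rational(4, 9) (X = Mul(Rational(1, 9), 4) = Rational(4, 9) ≈ 0.44444)
Function('E')(d) = Add(Rational(2, 9), Mul(Rational(-1, 2), d)) (Function('E')(d) = Mul(Rational(1, 2), Add(Rational(4, 9), Mul(-1, d))) = Add(Rational(2, 9), Mul(Rational(-1, 2), d)))
N = -122 (N = Add(-16, -106) = -122)
Function('P')(C) = 0
j = Rational(-2047, 18) (j = Add(3, Add(-122, Mul(-1, Add(Add(Rational(2, 9), Mul(Rational(-1, 2), 5)), -3)))) = Add(3, Add(-122, Mul(-1, Add(Add(Rational(2, 9), Rational(-5, 2)), -3)))) = Add(3, Add(-122, Mul(-1, Add(Rational(-41, 18), -3)))) = Add(3, Add(-122, Mul(-1, Rational(-95, 18)))) = Add(3, Add(-122, Rational(95, 18))) = Add(3, Rational(-2101, 18)) = Rational(-2047, 18) ≈ -113.72)
Mul(j, Add(-1296, Function('P')(-28))) = Mul(Rational(-2047, 18), Add(-1296, 0)) = Mul(Rational(-2047, 18), -1296) = 147384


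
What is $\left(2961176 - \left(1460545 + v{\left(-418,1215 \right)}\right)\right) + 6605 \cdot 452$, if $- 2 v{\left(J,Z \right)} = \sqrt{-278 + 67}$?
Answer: $4486091 + \frac{i \sqrt{211}}{2} \approx 4.4861 \cdot 10^{6} + 7.2629 i$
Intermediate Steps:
$v{\left(J,Z \right)} = - \frac{i \sqrt{211}}{2}$ ($v{\left(J,Z \right)} = - \frac{\sqrt{-278 + 67}}{2} = - \frac{\sqrt{-211}}{2} = - \frac{i \sqrt{211}}{2}$)
$\left(2961176 - \left(1460545 + v{\left(-418,1215 \right)}\right)\right) + 6605 \cdot 452 = \left(2961176 - \left(1460545 - \frac{i \sqrt{211}}{2}\right)\right) + 6605 \cdot 452 = \left(2961176 - \left(1460545 - \frac{i \sqrt{211}}{2}\right)\right) + 2985460 = \left(1500631 + \frac{i \sqrt{211}}{2}\right) + 2985460 = 4486091 + \frac{i \sqrt{211}}{2}$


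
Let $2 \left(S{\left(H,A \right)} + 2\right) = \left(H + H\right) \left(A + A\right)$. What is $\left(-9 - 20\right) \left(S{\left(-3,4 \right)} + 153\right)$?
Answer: $-3683$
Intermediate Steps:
$S{\left(H,A \right)} = -2 + 2 A H$ ($S{\left(H,A \right)} = -2 + \frac{\left(H + H\right) \left(A + A\right)}{2} = -2 + \frac{2 H 2 A}{2} = -2 + \frac{4 A H}{2} = -2 + 2 A H$)
$\left(-9 - 20\right) \left(S{\left(-3,4 \right)} + 153\right) = \left(-9 - 20\right) \left(\left(-2 + 2 \cdot 4 \left(-3\right)\right) + 153\right) = \left(-9 - 20\right) \left(\left(-2 - 24\right) + 153\right) = - 29 \left(-26 + 153\right) = \left(-29\right) 127 = -3683$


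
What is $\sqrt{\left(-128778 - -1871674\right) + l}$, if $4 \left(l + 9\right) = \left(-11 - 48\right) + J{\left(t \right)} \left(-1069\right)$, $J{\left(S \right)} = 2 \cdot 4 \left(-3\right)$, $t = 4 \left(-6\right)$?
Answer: $\frac{\sqrt{6997145}}{2} \approx 1322.6$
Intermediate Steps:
$t = -24$
$J{\left(S \right)} = -24$ ($J{\left(S \right)} = 8 \left(-3\right) = -24$)
$l = \frac{25561}{4}$ ($l = -9 + \frac{\left(-11 - 48\right) - -25656}{4} = -9 + \frac{\left(-11 - 48\right) + 25656}{4} = -9 + \frac{-59 + 25656}{4} = -9 + \frac{1}{4} \cdot 25597 = -9 + \frac{25597}{4} = \frac{25561}{4} \approx 6390.3$)
$\sqrt{\left(-128778 - -1871674\right) + l} = \sqrt{\left(-128778 - -1871674\right) + \frac{25561}{4}} = \sqrt{\left(-128778 + 1871674\right) + \frac{25561}{4}} = \sqrt{1742896 + \frac{25561}{4}} = \sqrt{\frac{6997145}{4}} = \frac{\sqrt{6997145}}{2}$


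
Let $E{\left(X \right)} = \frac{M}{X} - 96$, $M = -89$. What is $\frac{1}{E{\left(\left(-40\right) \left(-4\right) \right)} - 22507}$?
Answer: $- \frac{160}{3616569} \approx -4.4241 \cdot 10^{-5}$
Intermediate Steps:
$E{\left(X \right)} = -96 - \frac{89}{X}$ ($E{\left(X \right)} = - \frac{89}{X} - 96 = -96 - \frac{89}{X}$)
$\frac{1}{E{\left(\left(-40\right) \left(-4\right) \right)} - 22507} = \frac{1}{\left(-96 - \frac{89}{\left(-40\right) \left(-4\right)}\right) - 22507} = \frac{1}{\left(-96 - \frac{89}{160}\right) - 22507} = \frac{1}{- \frac{15449}{160} - 22507} = \frac{1}{- \frac{3616569}{160}} = - \frac{160}{3616569}$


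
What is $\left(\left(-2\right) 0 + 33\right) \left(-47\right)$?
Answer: $-1551$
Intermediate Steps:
$\left(\left(-2\right) 0 + 33\right) \left(-47\right) = \left(0 + 33\right) \left(-47\right) = 33 \left(-47\right) = -1551$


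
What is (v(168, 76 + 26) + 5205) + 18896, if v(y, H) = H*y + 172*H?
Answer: 58781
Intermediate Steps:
v(y, H) = 172*H + H*y
(v(168, 76 + 26) + 5205) + 18896 = ((76 + 26)*(172 + 168) + 5205) + 18896 = (102*340 + 5205) + 18896 = (34680 + 5205) + 18896 = 39885 + 18896 = 58781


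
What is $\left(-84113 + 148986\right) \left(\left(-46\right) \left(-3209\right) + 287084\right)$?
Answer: $28200163354$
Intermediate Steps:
$\left(-84113 + 148986\right) \left(\left(-46\right) \left(-3209\right) + 287084\right) = 64873 \left(147614 + 287084\right) = 64873 \cdot 434698 = 28200163354$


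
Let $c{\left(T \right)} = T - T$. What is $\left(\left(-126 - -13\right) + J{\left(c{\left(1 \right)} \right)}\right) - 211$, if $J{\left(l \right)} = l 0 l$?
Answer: $-324$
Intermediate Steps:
$c{\left(T \right)} = 0$
$J{\left(l \right)} = 0$ ($J{\left(l \right)} = 0 l = 0$)
$\left(\left(-126 - -13\right) + J{\left(c{\left(1 \right)} \right)}\right) - 211 = \left(\left(-126 - -13\right) + 0\right) - 211 = \left(\left(-126 + 13\right) + 0\right) - 211 = \left(-113 + 0\right) - 211 = -113 - 211 = -324$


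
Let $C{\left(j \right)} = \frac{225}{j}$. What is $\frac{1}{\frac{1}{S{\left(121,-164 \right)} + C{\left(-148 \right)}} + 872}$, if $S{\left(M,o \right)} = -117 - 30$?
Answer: $\frac{21981}{19167284} \approx 0.0011468$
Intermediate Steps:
$S{\left(M,o \right)} = -147$ ($S{\left(M,o \right)} = -117 - 30 = -147$)
$\frac{1}{\frac{1}{S{\left(121,-164 \right)} + C{\left(-148 \right)}} + 872} = \frac{1}{\frac{1}{-147 + \frac{225}{-148}} + 872} = \frac{1}{\frac{1}{-147 + 225 \left(- \frac{1}{148}\right)} + 872} = \frac{1}{\frac{1}{-147 - \frac{225}{148}} + 872} = \frac{1}{\frac{1}{- \frac{21981}{148}} + 872} = \frac{1}{- \frac{148}{21981} + 872} = \frac{1}{\frac{19167284}{21981}} = \frac{21981}{19167284}$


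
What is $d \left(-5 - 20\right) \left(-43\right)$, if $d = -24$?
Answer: $-25800$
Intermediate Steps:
$d \left(-5 - 20\right) \left(-43\right) = - 24 \left(-5 - 20\right) \left(-43\right) = \left(-24\right) \left(-25\right) \left(-43\right) = 600 \left(-43\right) = -25800$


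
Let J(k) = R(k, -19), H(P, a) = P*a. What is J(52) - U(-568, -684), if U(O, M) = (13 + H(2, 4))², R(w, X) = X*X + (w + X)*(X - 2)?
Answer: -773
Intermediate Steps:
R(w, X) = X² + (-2 + X)*(X + w) (R(w, X) = X² + (X + w)*(-2 + X) = X² + (-2 + X)*(X + w))
J(k) = 760 - 21*k (J(k) = -2*(-19) - 2*k + 2*(-19)² - 19*k = 38 - 2*k + 2*361 - 19*k = 38 - 2*k + 722 - 19*k = 760 - 21*k)
U(O, M) = 441 (U(O, M) = (13 + 2*4)² = (13 + 8)² = 21² = 441)
J(52) - U(-568, -684) = (760 - 21*52) - 1*441 = (760 - 1092) - 441 = -332 - 441 = -773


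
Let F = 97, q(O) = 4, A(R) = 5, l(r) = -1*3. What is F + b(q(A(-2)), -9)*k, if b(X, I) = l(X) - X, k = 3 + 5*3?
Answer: -29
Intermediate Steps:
l(r) = -3
k = 18 (k = 3 + 15 = 18)
b(X, I) = -3 - X
F + b(q(A(-2)), -9)*k = 97 + (-3 - 1*4)*18 = 97 + (-3 - 4)*18 = 97 - 7*18 = 97 - 126 = -29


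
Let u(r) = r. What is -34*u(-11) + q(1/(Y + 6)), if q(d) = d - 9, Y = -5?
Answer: 366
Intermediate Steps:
q(d) = -9 + d
-34*u(-11) + q(1/(Y + 6)) = -34*(-11) + (-9 + 1/(-5 + 6)) = 374 + (-9 + 1/1) = 374 + (-9 + 1) = 374 - 8 = 366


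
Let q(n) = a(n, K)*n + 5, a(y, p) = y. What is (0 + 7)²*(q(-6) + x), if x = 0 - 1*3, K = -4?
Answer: 1862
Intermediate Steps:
q(n) = 5 + n² (q(n) = n*n + 5 = n² + 5 = 5 + n²)
x = -3 (x = 0 - 3 = -3)
(0 + 7)²*(q(-6) + x) = (0 + 7)²*((5 + (-6)²) - 3) = 7²*((5 + 36) - 3) = 49*(41 - 3) = 49*38 = 1862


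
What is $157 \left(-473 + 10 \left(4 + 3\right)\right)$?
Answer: $-63271$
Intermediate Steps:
$157 \left(-473 + 10 \left(4 + 3\right)\right) = 157 \left(-473 + 10 \cdot 7\right) = 157 \left(-473 + 70\right) = 157 \left(-403\right) = -63271$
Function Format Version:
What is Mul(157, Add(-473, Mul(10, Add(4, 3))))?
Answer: -63271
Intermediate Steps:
Mul(157, Add(-473, Mul(10, Add(4, 3)))) = Mul(157, Add(-473, Mul(10, 7))) = Mul(157, Add(-473, 70)) = Mul(157, -403) = -63271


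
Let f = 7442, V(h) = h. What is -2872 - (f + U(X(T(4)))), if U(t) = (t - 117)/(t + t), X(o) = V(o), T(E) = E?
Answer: -82399/8 ≈ -10300.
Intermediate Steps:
X(o) = o
U(t) = (-117 + t)/(2*t) (U(t) = (-117 + t)/((2*t)) = (-117 + t)*(1/(2*t)) = (-117 + t)/(2*t))
-2872 - (f + U(X(T(4)))) = -2872 - (7442 + (½)*(-117 + 4)/4) = -2872 - (7442 + (½)*(¼)*(-113)) = -2872 - (7442 - 113/8) = -2872 - 1*59423/8 = -2872 - 59423/8 = -82399/8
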